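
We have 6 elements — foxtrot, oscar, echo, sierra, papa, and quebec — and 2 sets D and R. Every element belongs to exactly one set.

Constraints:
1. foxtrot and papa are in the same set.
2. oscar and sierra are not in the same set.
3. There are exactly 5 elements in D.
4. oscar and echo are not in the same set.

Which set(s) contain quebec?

quebec: D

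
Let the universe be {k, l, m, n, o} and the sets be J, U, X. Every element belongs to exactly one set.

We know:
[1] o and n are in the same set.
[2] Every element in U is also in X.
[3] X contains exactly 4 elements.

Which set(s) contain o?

o: X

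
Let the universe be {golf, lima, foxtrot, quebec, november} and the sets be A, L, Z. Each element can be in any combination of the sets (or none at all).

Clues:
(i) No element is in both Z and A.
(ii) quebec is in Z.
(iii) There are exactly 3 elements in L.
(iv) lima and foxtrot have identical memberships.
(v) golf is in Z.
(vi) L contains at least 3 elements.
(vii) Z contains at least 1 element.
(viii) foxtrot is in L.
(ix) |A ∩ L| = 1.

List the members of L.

From (ii): quebec ∈ Z.
From (v): golf ∈ Z.
From (viii): foxtrot ∈ L.
(i) (disjoint): golf ∉ A.
(i) (disjoint): quebec ∉ A.
(iv): lima matches foxtrot: lima ∈ L.
Suppose golf ∈ L: no assignment then satisfies all the clues, so golf ∉ L.

L = {foxtrot, lima, november}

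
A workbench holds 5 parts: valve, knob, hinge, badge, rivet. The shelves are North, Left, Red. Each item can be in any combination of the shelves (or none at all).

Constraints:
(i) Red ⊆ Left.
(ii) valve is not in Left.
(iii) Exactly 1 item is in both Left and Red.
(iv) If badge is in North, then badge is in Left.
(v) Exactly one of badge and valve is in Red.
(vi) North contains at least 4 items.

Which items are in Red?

Red = {badge}

From (ii): valve ∉ Left.
(i) contrapositive: valve ∉ Red.
(v) (exactly one): badge ∈ Red.
(i) with badge ∈ Red: badge ∈ Left.
Suppose knob ∈ Red: no assignment then satisfies all the clues, so knob ∉ Red.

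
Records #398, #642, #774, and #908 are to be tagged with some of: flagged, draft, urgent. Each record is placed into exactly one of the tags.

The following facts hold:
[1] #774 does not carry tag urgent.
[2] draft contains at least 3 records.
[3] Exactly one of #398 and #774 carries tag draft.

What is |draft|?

3

From (1): #774 ∉ urgent.
Suppose #642 ∈ flagged: no assignment then satisfies all the clues, so #642 ∉ flagged.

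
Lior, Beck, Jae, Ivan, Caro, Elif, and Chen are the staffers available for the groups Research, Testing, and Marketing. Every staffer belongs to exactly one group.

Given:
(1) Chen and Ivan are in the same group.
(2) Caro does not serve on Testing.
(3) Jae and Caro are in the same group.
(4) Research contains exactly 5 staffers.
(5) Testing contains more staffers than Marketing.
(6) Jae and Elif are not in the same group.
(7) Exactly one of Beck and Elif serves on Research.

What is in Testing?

Testing = {Elif, Lior}

From (2): Caro ∉ Testing.
(3): Jae matches Caro: Jae ∉ Testing.
Suppose Lior ∉ Testing: no assignment then satisfies all the clues, so Lior ∈ Testing.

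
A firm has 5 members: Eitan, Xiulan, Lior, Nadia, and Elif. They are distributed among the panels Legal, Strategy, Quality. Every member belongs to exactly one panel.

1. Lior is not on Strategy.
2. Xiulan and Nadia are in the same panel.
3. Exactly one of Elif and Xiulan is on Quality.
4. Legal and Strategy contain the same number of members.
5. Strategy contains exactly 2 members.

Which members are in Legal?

Legal = {Eitan, Lior}

From (1): Lior ∉ Strategy.
Suppose Eitan ∉ Legal: no assignment then satisfies all the clues, so Eitan ∈ Legal.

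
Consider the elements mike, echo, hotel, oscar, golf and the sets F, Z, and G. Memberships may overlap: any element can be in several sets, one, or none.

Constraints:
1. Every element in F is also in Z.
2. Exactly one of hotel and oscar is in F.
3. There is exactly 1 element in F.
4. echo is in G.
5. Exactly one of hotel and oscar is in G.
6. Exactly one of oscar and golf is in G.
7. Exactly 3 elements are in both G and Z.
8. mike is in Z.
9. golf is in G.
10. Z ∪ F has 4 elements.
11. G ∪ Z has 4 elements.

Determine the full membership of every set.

F = {hotel}; Z = {echo, golf, hotel, mike}; G = {echo, golf, hotel}

From (4): echo ∈ G.
From (8): mike ∈ Z.
From (9): golf ∈ G.
(6) (exactly one): oscar ∉ G.
(5) (exactly one): hotel ∈ G.
Suppose mike ∈ F: no assignment then satisfies all the clues, so mike ∉ F.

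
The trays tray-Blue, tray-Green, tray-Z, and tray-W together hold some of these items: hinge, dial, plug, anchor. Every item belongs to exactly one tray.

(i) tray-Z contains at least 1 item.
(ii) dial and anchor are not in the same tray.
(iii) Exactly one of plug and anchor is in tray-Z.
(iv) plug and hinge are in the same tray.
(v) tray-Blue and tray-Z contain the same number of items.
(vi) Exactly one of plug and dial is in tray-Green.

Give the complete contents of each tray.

tray-Blue = {dial}; tray-Green = {hinge, plug}; tray-Z = {anchor}; tray-W = {}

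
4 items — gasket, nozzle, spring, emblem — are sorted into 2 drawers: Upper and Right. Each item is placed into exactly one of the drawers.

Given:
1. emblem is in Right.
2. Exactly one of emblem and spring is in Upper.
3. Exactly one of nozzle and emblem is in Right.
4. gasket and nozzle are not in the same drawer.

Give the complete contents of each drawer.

Upper = {nozzle, spring}; Right = {emblem, gasket}

From (1): emblem ∈ Right.
(2) (exactly one): spring ∈ Upper.
(3) (exactly one): nozzle ∉ Right.
Only one drawer left: nozzle ∈ Upper.
(4): gasket ∉ Upper.
Only one drawer left: gasket ∈ Right.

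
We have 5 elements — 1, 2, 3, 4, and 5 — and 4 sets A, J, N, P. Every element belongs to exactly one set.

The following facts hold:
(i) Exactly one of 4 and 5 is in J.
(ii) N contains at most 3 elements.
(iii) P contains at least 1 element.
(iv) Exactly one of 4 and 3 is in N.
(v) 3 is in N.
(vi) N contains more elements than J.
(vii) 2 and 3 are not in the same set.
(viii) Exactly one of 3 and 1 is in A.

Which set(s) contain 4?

4: J

From (v): 3 ∈ N.
(iv) (exactly one): 4 ∉ N.
(vii): 2 ∉ N.
(viii) (exactly one): 1 ∈ A.
Suppose 4 ∈ A: no assignment then satisfies all the clues, so 4 ∉ A.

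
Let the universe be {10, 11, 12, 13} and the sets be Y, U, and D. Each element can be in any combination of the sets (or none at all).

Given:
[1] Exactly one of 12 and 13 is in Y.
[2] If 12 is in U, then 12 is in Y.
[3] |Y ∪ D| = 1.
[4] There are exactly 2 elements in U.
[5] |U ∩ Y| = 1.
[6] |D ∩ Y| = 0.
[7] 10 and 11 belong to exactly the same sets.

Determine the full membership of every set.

Y = {12}; U = {12, 13}; D = {}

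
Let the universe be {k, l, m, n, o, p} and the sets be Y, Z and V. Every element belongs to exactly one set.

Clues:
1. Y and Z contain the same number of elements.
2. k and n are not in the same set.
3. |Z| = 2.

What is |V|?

2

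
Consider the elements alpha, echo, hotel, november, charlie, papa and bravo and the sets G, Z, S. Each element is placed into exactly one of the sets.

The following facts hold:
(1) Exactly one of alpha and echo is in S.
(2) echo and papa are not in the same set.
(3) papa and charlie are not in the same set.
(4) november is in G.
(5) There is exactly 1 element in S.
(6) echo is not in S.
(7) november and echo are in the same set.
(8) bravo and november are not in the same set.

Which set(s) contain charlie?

charlie: G

From (4): november ∈ G.
From (6): echo ∉ S.
(1) (exactly one): alpha ∈ S.
(5): S already has 1, so the rest are out.
(7): echo matches november: echo ∈ G.
(8): bravo ∉ G.
Only one set left: bravo ∈ Z.
(2): papa ∉ G.
Only one set left: papa ∈ Z.
(3): charlie ∉ Z.
Only one set left: charlie ∈ G.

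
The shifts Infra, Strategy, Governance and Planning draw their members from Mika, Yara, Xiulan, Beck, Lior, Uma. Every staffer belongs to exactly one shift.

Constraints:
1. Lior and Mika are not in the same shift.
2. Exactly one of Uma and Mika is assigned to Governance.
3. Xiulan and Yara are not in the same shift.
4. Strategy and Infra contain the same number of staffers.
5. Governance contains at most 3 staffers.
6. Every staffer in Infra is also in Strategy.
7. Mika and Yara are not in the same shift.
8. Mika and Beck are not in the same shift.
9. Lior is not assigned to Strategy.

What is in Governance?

Governance = {Mika, Xiulan}

From (9): Lior ∉ Strategy.
(6) contrapositive: Lior ∉ Infra.
Suppose Mika ∉ Governance: no assignment then satisfies all the clues, so Mika ∈ Governance.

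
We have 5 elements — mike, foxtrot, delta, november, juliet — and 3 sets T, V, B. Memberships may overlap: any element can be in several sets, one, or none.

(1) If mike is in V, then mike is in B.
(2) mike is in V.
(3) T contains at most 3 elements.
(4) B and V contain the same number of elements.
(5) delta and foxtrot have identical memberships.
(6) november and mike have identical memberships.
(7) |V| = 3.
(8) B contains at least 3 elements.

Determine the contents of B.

B = {juliet, mike, november}

From (2): mike ∈ V.
(1): mike ∈ B.
(6): november matches mike: november ∈ V.
(6): november matches mike: november ∈ B.
Suppose foxtrot ∈ B: no assignment then satisfies all the clues, so foxtrot ∉ B.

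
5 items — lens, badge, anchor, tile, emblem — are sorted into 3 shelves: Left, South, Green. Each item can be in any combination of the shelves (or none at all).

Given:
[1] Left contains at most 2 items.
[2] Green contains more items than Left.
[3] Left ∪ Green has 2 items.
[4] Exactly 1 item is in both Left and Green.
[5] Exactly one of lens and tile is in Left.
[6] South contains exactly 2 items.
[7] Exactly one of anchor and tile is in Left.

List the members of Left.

Left = {tile}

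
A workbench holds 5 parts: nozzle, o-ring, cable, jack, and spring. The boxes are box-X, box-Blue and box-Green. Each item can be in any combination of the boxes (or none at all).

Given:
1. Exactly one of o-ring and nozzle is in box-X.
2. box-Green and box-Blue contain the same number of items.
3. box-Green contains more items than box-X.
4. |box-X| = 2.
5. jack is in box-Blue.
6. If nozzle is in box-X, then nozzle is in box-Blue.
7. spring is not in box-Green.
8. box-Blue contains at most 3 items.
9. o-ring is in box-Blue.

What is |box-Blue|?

3

From (5): jack ∈ box-Blue.
From (7): spring ∉ box-Green.
From (9): o-ring ∈ box-Blue.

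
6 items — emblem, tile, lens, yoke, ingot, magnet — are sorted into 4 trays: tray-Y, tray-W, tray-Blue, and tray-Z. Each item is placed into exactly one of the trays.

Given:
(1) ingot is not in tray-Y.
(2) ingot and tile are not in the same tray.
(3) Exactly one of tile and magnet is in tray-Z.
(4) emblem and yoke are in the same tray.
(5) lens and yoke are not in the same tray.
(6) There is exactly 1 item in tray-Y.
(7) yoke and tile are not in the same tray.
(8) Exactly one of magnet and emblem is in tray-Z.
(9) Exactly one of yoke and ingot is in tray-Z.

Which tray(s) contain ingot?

ingot: tray-Z

From (1): ingot ∉ tray-Y.
Suppose ingot ∈ tray-W: no assignment then satisfies all the clues, so ingot ∉ tray-W.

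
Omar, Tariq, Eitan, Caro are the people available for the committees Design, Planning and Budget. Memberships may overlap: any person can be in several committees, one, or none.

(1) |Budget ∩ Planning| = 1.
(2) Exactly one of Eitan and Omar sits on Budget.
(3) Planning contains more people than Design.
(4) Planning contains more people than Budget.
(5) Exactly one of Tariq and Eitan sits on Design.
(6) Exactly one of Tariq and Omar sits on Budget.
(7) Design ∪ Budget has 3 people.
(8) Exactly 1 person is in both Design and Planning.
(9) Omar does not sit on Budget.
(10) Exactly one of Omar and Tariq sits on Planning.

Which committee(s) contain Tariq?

From (9): Omar ∉ Budget.
(2) (exactly one): Eitan ∈ Budget.
(6) (exactly one): Tariq ∈ Budget.
Suppose Tariq ∉ Design: no assignment then satisfies all the clues, so Tariq ∈ Design.

Tariq: Budget, Design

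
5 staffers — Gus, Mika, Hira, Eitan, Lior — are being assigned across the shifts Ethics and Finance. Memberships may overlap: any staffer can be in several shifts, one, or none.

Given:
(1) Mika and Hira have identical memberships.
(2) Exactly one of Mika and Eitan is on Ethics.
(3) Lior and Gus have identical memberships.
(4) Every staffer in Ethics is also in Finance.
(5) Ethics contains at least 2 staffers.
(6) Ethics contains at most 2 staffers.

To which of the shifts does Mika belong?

Mika: Ethics, Finance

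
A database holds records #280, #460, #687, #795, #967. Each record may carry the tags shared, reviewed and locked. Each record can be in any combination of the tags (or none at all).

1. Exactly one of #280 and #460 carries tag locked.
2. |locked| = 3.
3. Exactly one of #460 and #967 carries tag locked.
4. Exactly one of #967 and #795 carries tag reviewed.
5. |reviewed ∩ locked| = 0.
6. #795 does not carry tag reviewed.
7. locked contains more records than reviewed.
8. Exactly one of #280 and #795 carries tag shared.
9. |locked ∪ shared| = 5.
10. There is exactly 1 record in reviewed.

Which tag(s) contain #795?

#795: locked

From (6): #795 ∉ reviewed.
(4) (exactly one): #967 ∈ reviewed.
(10): reviewed already has 1, so the rest are out.
Suppose #795 ∈ shared: no assignment then satisfies all the clues, so #795 ∉ shared.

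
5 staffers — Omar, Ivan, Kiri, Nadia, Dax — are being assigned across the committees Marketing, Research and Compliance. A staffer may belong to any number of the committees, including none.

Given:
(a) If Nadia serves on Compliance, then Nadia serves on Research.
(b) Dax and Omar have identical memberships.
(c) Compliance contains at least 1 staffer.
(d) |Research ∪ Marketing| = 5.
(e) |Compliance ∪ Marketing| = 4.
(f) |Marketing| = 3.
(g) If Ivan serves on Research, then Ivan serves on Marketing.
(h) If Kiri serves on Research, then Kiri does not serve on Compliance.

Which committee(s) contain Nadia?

Nadia: Compliance, Research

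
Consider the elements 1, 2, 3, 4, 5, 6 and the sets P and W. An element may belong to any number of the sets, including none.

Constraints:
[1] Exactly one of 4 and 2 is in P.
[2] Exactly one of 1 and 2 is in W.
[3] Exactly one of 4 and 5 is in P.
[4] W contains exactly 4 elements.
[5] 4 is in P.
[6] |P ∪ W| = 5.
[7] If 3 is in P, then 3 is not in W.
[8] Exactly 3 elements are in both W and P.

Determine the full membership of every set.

From (5): 4 ∈ P.
(1) (exactly one): 2 ∉ P.
(3) (exactly one): 5 ∉ P.
Suppose 1 ∉ P: no assignment then satisfies all the clues, so 1 ∈ P.

P = {1, 3, 4, 6}; W = {1, 4, 5, 6}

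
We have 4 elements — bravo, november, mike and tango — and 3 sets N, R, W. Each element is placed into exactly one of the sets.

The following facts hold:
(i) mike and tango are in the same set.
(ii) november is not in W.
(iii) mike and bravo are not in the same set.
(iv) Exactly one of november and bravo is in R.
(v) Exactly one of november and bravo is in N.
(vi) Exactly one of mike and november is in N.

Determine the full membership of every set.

N = {november}; R = {bravo}; W = {mike, tango}

From (ii): november ∉ W.
Suppose bravo ∈ N: no assignment then satisfies all the clues, so bravo ∉ N.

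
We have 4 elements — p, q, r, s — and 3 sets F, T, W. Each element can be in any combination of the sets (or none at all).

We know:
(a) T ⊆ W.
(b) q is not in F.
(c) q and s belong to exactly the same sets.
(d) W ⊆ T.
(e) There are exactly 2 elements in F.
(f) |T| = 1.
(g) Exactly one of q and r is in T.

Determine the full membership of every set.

From (b): q ∉ F.
(c): s matches q: s ∉ F.
(e): only 2 candidates remain for F, so all are in.
Suppose p ∈ T: no assignment then satisfies all the clues, so p ∉ T.

F = {p, r}; T = {r}; W = {r}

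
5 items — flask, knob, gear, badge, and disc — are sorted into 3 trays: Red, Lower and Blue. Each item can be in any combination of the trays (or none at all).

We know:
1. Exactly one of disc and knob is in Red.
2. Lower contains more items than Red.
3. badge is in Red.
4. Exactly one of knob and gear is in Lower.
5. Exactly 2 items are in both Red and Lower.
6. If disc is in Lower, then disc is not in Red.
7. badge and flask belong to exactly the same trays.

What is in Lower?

Lower = {badge, disc, flask, gear}

From (3): badge ∈ Red.
(7): flask matches badge: flask ∈ Red.
Suppose flask ∉ Lower: no assignment then satisfies all the clues, so flask ∈ Lower.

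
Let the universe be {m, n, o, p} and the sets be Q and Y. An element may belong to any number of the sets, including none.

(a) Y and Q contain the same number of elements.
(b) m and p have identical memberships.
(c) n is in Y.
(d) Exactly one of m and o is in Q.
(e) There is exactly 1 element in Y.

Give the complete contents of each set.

Q = {o}; Y = {n}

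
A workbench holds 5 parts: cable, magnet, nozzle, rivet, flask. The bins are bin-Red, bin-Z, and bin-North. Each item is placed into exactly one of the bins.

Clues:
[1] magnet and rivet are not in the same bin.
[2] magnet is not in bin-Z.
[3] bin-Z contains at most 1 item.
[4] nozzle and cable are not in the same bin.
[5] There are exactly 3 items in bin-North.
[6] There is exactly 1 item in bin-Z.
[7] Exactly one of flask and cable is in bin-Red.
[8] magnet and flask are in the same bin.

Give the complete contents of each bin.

bin-Red = {cable}; bin-Z = {rivet}; bin-North = {flask, magnet, nozzle}

From (2): magnet ∉ bin-Z.
(8): flask matches magnet: flask ∉ bin-Z.
Suppose cable ∉ bin-Red: no assignment then satisfies all the clues, so cable ∈ bin-Red.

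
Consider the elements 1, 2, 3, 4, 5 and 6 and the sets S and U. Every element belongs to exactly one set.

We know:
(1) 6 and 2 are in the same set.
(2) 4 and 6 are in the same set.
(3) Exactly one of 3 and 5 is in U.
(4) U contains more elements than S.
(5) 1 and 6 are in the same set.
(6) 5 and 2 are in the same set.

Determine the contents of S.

S = {3}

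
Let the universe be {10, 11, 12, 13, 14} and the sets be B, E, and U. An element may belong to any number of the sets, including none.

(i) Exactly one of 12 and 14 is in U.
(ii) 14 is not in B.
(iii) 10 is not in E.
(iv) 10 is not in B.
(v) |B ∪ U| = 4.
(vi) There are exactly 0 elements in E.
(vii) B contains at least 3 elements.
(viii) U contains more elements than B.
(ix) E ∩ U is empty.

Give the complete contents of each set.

From (ii): 14 ∉ B.
From (iii): 10 ∉ E.
From (iv): 10 ∉ B.
(vi): E already has 0, so the rest are out.
(vii): only 3 candidates remain for B, so all are in.
Suppose 10 ∉ U: no assignment then satisfies all the clues, so 10 ∈ U.

B = {11, 12, 13}; E = {}; U = {10, 11, 12, 13}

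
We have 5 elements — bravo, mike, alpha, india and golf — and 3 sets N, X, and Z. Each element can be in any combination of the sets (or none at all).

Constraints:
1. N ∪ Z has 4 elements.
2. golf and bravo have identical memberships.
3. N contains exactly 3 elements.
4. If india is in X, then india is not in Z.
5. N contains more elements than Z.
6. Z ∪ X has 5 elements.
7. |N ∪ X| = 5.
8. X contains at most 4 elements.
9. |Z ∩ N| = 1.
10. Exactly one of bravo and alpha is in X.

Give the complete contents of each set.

N = {alpha, bravo, golf}; X = {bravo, golf, india, mike}; Z = {alpha, mike}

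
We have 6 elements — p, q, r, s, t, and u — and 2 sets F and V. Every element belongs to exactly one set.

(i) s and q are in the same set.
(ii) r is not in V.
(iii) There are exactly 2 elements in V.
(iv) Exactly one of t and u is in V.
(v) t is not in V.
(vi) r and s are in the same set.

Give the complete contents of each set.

From (ii): r ∉ V.
From (v): t ∉ V.
(iv) (exactly one): u ∈ V.
(vi): s matches r: s ∉ V.
Only one set left: r ∈ F.
Only one set left: s ∈ F.
Only one set left: t ∈ F.
(i): q matches s: q ∈ F.
(iii): only 2 candidates remain for V, so all are in.

F = {q, r, s, t}; V = {p, u}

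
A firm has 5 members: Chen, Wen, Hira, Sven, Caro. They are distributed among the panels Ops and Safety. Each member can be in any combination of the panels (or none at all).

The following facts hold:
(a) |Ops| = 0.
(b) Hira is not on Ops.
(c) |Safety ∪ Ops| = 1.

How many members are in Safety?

1

From (b): Hira ∉ Ops.
(a): Ops already has 0, so the rest are out.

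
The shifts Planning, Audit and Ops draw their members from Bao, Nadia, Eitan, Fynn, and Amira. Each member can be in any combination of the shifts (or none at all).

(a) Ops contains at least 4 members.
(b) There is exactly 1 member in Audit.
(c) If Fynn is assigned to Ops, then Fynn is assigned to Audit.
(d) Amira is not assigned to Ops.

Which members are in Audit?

From (d): Amira ∉ Ops.
(a): only 4 candidates remain for Ops, so all are in.
(c): Fynn ∈ Audit.
(b): Audit already has 1, so the rest are out.

Audit = {Fynn}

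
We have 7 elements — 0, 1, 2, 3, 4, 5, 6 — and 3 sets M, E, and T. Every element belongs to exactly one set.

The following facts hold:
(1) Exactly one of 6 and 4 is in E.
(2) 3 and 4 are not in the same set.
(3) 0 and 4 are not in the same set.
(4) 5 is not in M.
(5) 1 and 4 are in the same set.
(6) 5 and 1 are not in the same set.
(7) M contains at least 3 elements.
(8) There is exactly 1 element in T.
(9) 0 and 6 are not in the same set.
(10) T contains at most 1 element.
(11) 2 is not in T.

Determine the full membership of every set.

M = {1, 2, 4}; E = {3, 5, 6}; T = {0}

From (4): 5 ∉ M.
From (11): 2 ∉ T.
Suppose 0 ∈ M: no assignment then satisfies all the clues, so 0 ∉ M.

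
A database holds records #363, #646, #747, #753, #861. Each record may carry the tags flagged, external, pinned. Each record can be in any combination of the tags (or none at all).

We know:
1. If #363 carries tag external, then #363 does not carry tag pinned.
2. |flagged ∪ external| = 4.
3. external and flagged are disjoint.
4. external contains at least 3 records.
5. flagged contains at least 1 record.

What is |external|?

3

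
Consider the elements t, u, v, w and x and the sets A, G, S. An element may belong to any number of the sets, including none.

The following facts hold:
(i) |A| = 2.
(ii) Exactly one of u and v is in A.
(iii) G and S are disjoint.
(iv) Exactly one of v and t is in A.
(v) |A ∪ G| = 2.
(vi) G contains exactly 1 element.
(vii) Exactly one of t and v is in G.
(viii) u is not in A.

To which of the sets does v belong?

v: A, G

From (viii): u ∉ A.
(ii) (exactly one): v ∈ A.
(iv) (exactly one): t ∉ A.
Suppose v ∉ G: no assignment then satisfies all the clues, so v ∈ G.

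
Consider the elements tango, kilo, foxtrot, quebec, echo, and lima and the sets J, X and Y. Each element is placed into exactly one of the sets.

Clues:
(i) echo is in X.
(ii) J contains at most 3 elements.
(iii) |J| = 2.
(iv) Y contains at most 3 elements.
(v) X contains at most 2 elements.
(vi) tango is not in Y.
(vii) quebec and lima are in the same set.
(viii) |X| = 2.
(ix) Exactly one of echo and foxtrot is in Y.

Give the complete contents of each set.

J = {lima, quebec}; X = {echo, tango}; Y = {foxtrot, kilo}

From (i): echo ∈ X.
From (vi): tango ∉ Y.
(ix) (exactly one): foxtrot ∈ Y.
Suppose tango ∈ J: no assignment then satisfies all the clues, so tango ∉ J.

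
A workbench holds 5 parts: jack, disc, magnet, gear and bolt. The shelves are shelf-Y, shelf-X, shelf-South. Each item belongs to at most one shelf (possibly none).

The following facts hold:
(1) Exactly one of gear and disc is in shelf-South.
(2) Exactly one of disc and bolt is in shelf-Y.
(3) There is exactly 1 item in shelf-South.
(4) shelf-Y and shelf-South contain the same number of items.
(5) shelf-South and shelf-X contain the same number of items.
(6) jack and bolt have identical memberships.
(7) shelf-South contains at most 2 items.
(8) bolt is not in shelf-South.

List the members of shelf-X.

shelf-X = {magnet}

From (8): bolt ∉ shelf-South.
(6): jack matches bolt: jack ∉ shelf-South.
Suppose jack ∈ shelf-X: no assignment then satisfies all the clues, so jack ∉ shelf-X.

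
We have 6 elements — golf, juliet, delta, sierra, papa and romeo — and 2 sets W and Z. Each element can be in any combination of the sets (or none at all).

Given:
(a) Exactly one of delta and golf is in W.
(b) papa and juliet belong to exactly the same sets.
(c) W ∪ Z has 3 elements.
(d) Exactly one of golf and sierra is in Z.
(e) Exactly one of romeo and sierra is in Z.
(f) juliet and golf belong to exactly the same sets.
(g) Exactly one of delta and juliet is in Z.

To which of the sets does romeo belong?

romeo: W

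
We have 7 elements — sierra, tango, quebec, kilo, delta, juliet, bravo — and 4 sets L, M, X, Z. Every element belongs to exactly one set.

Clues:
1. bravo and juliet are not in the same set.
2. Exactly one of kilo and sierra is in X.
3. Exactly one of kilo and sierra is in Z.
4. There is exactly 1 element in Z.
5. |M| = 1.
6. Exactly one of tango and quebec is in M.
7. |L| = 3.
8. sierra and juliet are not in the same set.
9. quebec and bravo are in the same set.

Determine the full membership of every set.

L = {bravo, delta, quebec}; M = {tango}; X = {juliet, kilo}; Z = {sierra}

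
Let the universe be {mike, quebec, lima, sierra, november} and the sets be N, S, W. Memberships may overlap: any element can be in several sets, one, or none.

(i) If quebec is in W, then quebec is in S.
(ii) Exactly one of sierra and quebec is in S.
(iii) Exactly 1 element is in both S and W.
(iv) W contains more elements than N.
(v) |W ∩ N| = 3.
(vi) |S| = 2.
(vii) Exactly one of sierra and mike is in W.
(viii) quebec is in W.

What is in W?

From (viii): quebec ∈ W.
(i): quebec ∈ S.
(ii) (exactly one): sierra ∉ S.
Suppose mike ∈ W: no assignment then satisfies all the clues, so mike ∉ W.

W = {lima, november, quebec, sierra}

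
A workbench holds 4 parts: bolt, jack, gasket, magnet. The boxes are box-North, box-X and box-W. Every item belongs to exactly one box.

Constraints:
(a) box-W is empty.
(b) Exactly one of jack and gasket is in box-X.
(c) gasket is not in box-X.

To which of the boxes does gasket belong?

From (c): gasket ∉ box-X.
(a): box-W already has 0, so the rest are out.
(b) (exactly one): jack ∈ box-X.
Only one box left: gasket ∈ box-North.

gasket: box-North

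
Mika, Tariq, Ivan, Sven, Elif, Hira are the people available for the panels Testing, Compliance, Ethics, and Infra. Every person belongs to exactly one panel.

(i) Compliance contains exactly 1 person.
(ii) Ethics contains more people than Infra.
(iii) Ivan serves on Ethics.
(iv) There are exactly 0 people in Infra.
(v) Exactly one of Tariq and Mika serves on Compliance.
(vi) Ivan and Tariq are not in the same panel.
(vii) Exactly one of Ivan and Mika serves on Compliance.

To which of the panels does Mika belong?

Mika: Compliance

From (iii): Ivan ∈ Ethics.
(iv): Infra already has 0, so the rest are out.
(vi): Tariq ∉ Ethics.
(vii) (exactly one): Mika ∈ Compliance.
(i): Compliance already has 1, so the rest are out.
Only one panel left: Tariq ∈ Testing.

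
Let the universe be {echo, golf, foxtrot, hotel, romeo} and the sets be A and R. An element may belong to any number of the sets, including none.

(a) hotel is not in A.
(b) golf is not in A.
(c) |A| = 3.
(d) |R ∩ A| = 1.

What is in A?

A = {echo, foxtrot, romeo}

From (a): hotel ∉ A.
From (b): golf ∉ A.
(c): only 3 candidates remain for A, so all are in.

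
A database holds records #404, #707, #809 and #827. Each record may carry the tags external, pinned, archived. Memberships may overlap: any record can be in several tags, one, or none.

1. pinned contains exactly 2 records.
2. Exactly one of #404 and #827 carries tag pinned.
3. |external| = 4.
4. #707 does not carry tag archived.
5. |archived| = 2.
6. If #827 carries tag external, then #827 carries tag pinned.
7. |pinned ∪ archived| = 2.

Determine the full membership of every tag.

external = {#404, #707, #809, #827}; pinned = {#809, #827}; archived = {#809, #827}

From (4): #707 ∉ archived.
(3): only 4 candidates remain for external, so all are in.
(6): #827 ∈ pinned.
(2) (exactly one): #404 ∉ pinned.
Suppose #404 ∈ archived: no assignment then satisfies all the clues, so #404 ∉ archived.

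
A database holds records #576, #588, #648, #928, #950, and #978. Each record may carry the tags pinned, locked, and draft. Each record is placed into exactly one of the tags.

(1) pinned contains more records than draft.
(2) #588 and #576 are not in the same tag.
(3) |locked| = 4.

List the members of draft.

draft = {}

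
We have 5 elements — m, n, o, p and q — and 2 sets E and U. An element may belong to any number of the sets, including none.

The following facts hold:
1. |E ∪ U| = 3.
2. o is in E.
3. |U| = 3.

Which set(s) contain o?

From (2): o ∈ E.
Suppose o ∉ U: no assignment then satisfies all the clues, so o ∈ U.

o: E, U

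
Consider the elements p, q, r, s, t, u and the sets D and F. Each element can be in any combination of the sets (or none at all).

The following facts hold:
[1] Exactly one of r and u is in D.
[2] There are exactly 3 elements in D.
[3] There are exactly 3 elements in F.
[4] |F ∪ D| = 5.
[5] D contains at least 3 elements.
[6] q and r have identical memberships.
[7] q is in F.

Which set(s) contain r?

From (7): q ∈ F.
(6): r matches q: r ∈ F.
Suppose r ∈ D: no assignment then satisfies all the clues, so r ∉ D.

r: F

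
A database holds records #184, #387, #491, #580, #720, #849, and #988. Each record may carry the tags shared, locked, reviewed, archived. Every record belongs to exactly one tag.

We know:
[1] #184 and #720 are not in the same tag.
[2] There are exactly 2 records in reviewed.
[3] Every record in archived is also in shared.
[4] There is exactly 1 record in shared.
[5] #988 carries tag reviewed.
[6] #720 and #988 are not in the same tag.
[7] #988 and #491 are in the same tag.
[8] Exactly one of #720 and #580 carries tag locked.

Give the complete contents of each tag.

shared = {#720}; locked = {#184, #387, #580, #849}; reviewed = {#491, #988}; archived = {}

From (5): #988 ∈ reviewed.
(6): #720 ∉ reviewed.
(7): #491 matches #988: #491 ∉ shared.
(7): #491 matches #988: #491 ∉ locked.
(7): #491 matches #988: #491 ∈ reviewed.
(2): reviewed already has 2, so the rest are out.
Suppose #184 ∈ shared: no assignment then satisfies all the clues, so #184 ∉ shared.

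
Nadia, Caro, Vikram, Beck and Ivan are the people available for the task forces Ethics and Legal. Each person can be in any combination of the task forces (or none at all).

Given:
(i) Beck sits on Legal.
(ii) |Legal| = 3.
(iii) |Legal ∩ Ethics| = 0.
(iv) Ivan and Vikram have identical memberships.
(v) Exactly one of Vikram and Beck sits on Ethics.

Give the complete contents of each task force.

Ethics = {Ivan, Vikram}; Legal = {Beck, Caro, Nadia}

From (i): Beck ∈ Legal.
Suppose Nadia ∈ Ethics: no assignment then satisfies all the clues, so Nadia ∉ Ethics.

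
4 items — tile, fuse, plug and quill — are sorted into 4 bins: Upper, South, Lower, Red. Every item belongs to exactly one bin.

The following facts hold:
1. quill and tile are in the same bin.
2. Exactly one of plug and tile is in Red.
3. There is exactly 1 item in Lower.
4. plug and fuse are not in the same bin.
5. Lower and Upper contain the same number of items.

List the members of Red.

Red = {quill, tile}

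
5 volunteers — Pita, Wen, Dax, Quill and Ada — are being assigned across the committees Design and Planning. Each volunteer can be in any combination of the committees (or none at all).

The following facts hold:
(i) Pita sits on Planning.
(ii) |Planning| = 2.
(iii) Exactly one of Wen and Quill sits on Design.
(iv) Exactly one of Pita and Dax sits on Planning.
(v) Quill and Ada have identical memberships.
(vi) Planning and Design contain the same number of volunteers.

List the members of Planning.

Planning = {Pita, Wen}

From (i): Pita ∈ Planning.
(iv) (exactly one): Dax ∉ Planning.
Suppose Wen ∉ Planning: no assignment then satisfies all the clues, so Wen ∈ Planning.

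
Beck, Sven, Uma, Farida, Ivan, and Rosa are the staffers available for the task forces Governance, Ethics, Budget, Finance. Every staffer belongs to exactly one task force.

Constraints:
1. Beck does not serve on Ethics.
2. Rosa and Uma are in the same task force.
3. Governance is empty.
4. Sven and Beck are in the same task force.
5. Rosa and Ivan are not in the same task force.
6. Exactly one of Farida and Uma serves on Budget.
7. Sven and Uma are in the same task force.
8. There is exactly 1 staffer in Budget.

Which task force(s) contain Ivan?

From (1): Beck ∉ Ethics.
(3): Governance already has 0, so the rest are out.
(4): Sven matches Beck: Sven ∉ Ethics.
(7): Uma matches Sven: Uma ∉ Ethics.
(2): Rosa matches Uma: Rosa ∉ Ethics.
Suppose Ivan ∉ Ethics: no assignment then satisfies all the clues, so Ivan ∈ Ethics.

Ivan: Ethics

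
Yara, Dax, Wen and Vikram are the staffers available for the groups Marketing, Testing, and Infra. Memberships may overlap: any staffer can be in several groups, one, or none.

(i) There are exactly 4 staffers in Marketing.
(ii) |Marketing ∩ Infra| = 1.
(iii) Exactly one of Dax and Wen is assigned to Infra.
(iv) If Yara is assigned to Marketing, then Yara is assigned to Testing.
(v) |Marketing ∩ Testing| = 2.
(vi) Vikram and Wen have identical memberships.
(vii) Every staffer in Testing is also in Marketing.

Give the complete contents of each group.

Marketing = {Dax, Vikram, Wen, Yara}; Testing = {Dax, Yara}; Infra = {Dax}

(i): only 4 candidates remain for Marketing, so all are in.
(iv): Yara ∈ Testing.
Suppose Yara ∈ Infra: no assignment then satisfies all the clues, so Yara ∉ Infra.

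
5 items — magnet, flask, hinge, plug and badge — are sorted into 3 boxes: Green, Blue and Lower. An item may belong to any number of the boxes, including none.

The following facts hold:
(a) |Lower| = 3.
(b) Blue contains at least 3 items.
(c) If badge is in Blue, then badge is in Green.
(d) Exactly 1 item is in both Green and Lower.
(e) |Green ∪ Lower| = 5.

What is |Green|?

3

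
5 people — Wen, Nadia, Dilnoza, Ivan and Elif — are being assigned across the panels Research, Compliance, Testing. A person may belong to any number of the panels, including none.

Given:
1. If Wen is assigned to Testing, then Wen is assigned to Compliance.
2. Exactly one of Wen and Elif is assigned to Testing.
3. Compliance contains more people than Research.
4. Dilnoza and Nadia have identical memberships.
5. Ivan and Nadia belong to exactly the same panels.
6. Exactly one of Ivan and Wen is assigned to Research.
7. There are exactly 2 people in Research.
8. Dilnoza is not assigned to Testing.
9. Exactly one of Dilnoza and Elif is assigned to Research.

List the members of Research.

Research = {Elif, Wen}

From (8): Dilnoza ∉ Testing.
(4): Nadia matches Dilnoza: Nadia ∉ Testing.
(5): Ivan matches Nadia: Ivan ∉ Testing.
Suppose Wen ∉ Research: no assignment then satisfies all the clues, so Wen ∈ Research.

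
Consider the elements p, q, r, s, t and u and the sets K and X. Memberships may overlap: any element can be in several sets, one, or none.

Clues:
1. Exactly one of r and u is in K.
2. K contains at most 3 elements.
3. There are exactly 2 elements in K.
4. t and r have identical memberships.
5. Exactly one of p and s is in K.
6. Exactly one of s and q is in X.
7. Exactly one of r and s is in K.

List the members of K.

K = {s, u}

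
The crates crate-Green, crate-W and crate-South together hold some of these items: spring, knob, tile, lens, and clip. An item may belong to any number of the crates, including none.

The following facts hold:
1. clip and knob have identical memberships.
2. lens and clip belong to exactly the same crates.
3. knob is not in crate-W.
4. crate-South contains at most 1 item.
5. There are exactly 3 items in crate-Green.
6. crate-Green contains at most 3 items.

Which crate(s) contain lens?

From (3): knob ∉ crate-W.
(1): clip matches knob: clip ∉ crate-W.
(2): lens matches clip: lens ∉ crate-W.
Suppose lens ∉ crate-Green: no assignment then satisfies all the clues, so lens ∈ crate-Green.

lens: crate-Green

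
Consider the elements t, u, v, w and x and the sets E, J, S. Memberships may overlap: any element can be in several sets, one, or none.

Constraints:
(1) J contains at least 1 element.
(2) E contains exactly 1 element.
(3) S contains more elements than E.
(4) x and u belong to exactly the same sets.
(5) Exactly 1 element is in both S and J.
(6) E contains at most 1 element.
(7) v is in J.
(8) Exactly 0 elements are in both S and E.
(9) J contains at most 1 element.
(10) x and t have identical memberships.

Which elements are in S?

S = {t, u, v, x}

From (7): v ∈ J.
(9): J already has 1, so the rest are out.
Suppose t ∉ S: no assignment then satisfies all the clues, so t ∈ S.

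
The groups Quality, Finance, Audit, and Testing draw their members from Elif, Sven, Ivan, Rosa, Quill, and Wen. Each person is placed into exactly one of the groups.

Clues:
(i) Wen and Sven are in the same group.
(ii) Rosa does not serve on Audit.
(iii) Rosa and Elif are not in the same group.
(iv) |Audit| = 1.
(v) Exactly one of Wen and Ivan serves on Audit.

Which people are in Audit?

Audit = {Ivan}

From (ii): Rosa ∉ Audit.
Suppose Elif ∈ Audit: no assignment then satisfies all the clues, so Elif ∉ Audit.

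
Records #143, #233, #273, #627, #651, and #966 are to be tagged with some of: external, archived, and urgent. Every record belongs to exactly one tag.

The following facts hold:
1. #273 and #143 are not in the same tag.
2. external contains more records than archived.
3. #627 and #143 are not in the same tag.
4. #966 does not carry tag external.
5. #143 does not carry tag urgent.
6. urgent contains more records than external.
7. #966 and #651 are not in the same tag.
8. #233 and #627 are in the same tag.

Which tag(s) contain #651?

#651: external

From (4): #966 ∉ external.
From (5): #143 ∉ urgent.
Suppose #651 ∉ external: no assignment then satisfies all the clues, so #651 ∈ external.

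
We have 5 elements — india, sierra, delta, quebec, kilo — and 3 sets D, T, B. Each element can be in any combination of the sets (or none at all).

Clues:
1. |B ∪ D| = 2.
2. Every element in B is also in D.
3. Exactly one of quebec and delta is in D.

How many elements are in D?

2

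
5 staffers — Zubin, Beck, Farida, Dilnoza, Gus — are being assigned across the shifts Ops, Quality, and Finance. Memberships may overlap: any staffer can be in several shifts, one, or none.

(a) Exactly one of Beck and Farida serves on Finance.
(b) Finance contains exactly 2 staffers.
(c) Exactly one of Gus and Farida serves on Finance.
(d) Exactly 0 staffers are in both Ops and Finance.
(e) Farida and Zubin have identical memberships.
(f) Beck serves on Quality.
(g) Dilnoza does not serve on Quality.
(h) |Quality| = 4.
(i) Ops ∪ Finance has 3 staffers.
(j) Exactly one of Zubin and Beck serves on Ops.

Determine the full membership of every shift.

Ops = {Beck}; Quality = {Beck, Farida, Gus, Zubin}; Finance = {Farida, Zubin}

From (f): Beck ∈ Quality.
From (g): Dilnoza ∉ Quality.
(h): only 4 candidates remain for Quality, so all are in.
Suppose Zubin ∈ Ops: no assignment then satisfies all the clues, so Zubin ∉ Ops.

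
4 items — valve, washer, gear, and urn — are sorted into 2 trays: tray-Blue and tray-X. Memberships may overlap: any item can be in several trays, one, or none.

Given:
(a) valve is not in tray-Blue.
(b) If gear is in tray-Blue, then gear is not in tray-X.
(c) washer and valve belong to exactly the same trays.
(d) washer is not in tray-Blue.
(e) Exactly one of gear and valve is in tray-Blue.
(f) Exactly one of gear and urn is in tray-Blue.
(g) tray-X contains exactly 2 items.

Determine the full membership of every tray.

tray-Blue = {gear}; tray-X = {valve, washer}

From (a): valve ∉ tray-Blue.
From (d): washer ∉ tray-Blue.
(e) (exactly one): gear ∈ tray-Blue.
(f) (exactly one): urn ∉ tray-Blue.
(b): gear ∉ tray-X.
Suppose valve ∉ tray-X: no assignment then satisfies all the clues, so valve ∈ tray-X.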